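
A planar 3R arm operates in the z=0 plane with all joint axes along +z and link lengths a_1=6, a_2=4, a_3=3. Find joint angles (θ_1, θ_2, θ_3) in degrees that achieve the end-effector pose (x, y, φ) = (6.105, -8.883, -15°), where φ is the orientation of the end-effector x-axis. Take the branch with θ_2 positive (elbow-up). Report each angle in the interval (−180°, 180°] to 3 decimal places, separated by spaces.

wrist centre = target − a_3·(cos φ, sin φ) = (3.2072, -8.1065)
cos θ_2 = (76.0023−6²−4²)/(2·6·4) = 0.5000; θ_2 = 59.9968° (elbow-up)
β = atan2(-8.1065,3.2072) = -68.4146°; ψ = atan2(3.4640,8.0002) = 23.4120°
θ_1 = β − ψ = -91.8266°
θ_3 = φ − θ_1 − θ_2 = 16.8298° (wrapped to (-180°,180°])

-91.827 59.997 16.830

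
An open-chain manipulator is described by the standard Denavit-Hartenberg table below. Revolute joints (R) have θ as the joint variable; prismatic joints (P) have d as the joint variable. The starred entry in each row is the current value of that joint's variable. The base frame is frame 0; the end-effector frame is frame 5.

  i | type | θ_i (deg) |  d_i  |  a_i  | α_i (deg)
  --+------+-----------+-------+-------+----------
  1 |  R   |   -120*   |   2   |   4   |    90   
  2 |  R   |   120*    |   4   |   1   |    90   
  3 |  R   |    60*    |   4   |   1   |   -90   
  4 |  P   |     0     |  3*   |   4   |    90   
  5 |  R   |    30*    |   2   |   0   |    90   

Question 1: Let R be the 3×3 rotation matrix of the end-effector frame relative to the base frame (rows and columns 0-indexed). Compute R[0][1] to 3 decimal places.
End-effector y-axis (col 1 of R) = (-0.4330,-0.7500,0.5000)
R[0][1] = -0.4330

-0.433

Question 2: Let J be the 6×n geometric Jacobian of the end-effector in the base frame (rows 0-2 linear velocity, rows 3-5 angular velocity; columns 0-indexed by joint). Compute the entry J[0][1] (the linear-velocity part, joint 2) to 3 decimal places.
axis z_1 = (-0.8660,0.5000,0.0000); lever o_n−o_1 = (-10.8857,0.8056,3.7811)
cross product → J_v[:, 1] = (1.8905,3.2745,4.7452)
J_ω[:, 1] = z_1
entry J[0][1] = 1.8905

1.891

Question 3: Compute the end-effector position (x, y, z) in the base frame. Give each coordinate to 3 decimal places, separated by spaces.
-12.886 -2.658 5.781

after link 1: o_1 = (-2.0000, -3.4641, 2.0000)
after link 2: o_2 = (-5.2141, -1.0311, 2.8660)
after link 3: o_3 = (-7.5712, -3.3816, 5.2990)
after link 4: o_4 = (-12.0197, -1.1585, 4.7811)
after link 5: o_5 = (-12.8857, -2.6585, 5.7811)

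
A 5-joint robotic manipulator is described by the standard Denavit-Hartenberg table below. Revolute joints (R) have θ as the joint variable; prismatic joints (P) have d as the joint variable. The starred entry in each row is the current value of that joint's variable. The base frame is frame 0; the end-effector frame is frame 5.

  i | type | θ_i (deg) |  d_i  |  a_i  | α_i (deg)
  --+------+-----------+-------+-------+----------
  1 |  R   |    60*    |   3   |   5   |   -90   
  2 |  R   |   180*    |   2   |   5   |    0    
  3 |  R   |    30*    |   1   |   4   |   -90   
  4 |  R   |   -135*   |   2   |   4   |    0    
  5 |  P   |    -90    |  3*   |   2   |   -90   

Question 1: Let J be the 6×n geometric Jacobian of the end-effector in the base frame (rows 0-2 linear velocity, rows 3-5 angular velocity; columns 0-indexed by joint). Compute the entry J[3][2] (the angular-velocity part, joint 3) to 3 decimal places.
-0.866

axis z_2 = (-0.8660,0.5000,0.0000); lever o_n−o_2 = (-0.7357,3.5542,4.2088)
cross product → J_v[:, 2] = (2.1044,3.6449,-2.7101)
J_ω[:, 2] = z_2
entry J[3][2] = -0.8660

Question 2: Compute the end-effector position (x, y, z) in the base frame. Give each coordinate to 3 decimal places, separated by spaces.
-2.468 4.554 7.209

after link 1: o_1 = (2.5000, 4.3301, 3.0000)
after link 2: o_2 = (-1.7321, 1.0000, 3.0000)
after link 3: o_3 = (-4.3301, -1.5000, 5.0000)
after link 4: o_4 = (-5.0549, 2.9016, 5.3178)
after link 5: o_5 = (-2.4678, 4.5542, 7.2088)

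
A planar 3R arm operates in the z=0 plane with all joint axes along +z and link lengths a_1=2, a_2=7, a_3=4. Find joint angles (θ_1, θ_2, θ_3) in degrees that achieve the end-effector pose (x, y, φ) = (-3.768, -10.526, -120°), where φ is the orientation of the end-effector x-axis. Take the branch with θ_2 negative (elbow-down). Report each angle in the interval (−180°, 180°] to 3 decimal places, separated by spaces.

-29.994 -90.008 0.002

wrist centre = target − a_3·(cos φ, sin φ) = (-1.7680, -7.0619)
cos θ_2 = (52.9962−2²−7²)/(2·2·7) = -0.0001; θ_2 = -90.0077° (elbow-down)
β = atan2(-7.0619,-1.7680) = -104.0555°; ψ = atan2(-7.0000,1.9991) = -74.0617°
θ_1 = β − ψ = -29.9938°
θ_3 = φ − θ_1 − θ_2 = 0.0015° (wrapped to (-180°,180°])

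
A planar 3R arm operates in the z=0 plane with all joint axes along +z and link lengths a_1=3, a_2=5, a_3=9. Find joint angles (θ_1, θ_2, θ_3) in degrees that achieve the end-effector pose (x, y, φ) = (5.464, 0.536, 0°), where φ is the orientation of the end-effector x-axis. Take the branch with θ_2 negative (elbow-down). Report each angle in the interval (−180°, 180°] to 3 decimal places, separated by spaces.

-90.018 -134.990 -134.992

wrist centre = target − a_3·(cos φ, sin φ) = (-3.5360, 0.5360)
cos θ_2 = (12.7906−3²−5²)/(2·3·5) = -0.7070; θ_2 = -134.9897° (elbow-down)
β = atan2(0.5360,-3.5360) = 171.3805°; ψ = atan2(-3.5362,-0.5349) = -98.6017°
θ_1 = β − ψ = 269.9822°
θ_3 = φ − θ_1 − θ_2 = -134.9924° (wrapped to (-180°,180°])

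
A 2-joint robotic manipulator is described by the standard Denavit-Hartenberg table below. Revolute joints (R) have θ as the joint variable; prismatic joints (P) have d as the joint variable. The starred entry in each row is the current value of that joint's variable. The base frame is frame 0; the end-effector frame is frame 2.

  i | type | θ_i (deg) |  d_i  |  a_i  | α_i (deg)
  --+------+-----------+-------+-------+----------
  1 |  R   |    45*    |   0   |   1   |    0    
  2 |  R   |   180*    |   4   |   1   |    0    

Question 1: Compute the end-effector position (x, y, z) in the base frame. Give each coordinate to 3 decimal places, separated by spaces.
after link 1: o_1 = (0.7071, 0.7071, 0.0000)
after link 2: o_2 = (-0.0000, 0.0000, 4.0000)

-0.000 0.000 4.000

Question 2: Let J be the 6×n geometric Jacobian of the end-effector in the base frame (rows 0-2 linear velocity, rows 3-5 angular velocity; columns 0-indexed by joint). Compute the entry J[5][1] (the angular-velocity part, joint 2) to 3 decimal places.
axis z_1 = (0.0000,0.0000,1.0000); lever o_n−o_1 = (-0.7071,-0.7071,4.0000)
cross product → J_v[:, 1] = (0.7071,-0.7071,0.0000)
J_ω[:, 1] = z_1
entry J[5][1] = 1.0000

1.000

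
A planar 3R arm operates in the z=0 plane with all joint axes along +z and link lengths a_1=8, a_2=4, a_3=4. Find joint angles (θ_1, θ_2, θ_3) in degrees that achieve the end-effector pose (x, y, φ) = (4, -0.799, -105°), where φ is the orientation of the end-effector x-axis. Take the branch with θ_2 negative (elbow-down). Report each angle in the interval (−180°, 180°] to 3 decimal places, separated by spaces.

wrist centre = target − a_3·(cos φ, sin φ) = (5.0353, 3.0647)
cos θ_2 = (34.7464−8²−4²)/(2·8·4) = -0.7071; θ_2 = -134.9984° (elbow-down)
β = atan2(3.0647,5.0353) = 31.3266°; ψ = atan2(-2.8285,5.1717) = -28.6754°
θ_1 = β − ψ = 60.0020°
θ_3 = φ − θ_1 − θ_2 = -30.0036° (wrapped to (-180°,180°])

60.002 -134.998 -30.004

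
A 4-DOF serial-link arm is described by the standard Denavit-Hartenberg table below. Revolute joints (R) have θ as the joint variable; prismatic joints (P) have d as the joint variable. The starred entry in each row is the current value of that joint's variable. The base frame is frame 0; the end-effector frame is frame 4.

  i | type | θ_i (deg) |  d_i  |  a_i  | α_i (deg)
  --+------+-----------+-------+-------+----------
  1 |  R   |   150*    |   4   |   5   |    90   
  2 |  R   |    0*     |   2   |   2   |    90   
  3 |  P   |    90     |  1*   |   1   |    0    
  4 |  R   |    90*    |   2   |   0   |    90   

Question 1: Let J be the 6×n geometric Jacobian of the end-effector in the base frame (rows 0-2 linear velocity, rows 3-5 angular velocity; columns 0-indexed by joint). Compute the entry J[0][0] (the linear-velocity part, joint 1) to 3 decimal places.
-6.098

axis z_0 = ẑ; lever o_n−o_0 = (-4.5622,6.0981,1.0000)
cross product → J_v[:, 0] = (-6.0981,-4.5622,0.0000)
J_ω[:, 0] = z_0
entry J[0][0] = -6.0981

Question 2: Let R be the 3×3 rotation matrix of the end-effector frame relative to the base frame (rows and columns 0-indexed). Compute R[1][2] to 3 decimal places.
0.866

End-effector z-axis (col 2 of R) = (0.5000,0.8660,0.0000)
R[1][2] = 0.8660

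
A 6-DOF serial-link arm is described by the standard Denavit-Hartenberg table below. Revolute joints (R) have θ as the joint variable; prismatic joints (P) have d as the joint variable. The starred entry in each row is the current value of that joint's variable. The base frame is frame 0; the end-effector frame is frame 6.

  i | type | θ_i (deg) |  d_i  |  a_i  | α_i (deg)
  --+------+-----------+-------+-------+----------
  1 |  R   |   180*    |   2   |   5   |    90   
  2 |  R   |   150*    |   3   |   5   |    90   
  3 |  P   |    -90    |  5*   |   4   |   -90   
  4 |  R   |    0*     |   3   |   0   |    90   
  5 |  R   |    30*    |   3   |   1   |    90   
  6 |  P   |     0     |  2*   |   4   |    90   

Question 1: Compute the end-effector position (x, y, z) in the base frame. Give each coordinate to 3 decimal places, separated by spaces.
after link 1: o_1 = (-5.0000, 0.0000, 2.0000)
after link 2: o_2 = (-0.6699, 3.0000, 4.5000)
after link 3: o_3 = (-3.1699, -1.0000, 8.8301)
after link 4: o_4 = (-0.5718, -1.0000, 10.3301)
after link 5: o_5 = (-1.6388, -1.8660, 13.1782)
after link 6: o_6 = (-1.4067, -6.3301, 13.3122)

-1.407 -6.330 13.312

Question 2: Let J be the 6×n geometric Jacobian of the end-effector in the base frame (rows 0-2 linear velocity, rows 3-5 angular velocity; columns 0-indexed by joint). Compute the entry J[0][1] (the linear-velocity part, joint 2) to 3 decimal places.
axis z_1 = (0.0000,1.0000,0.0000); lever o_n−o_1 = (3.5933,-6.3301,11.3122)
cross product → J_v[:, 1] = (11.3122,-0.0000,-3.5933)
J_ω[:, 1] = z_1
entry J[0][1] = 11.3122

11.312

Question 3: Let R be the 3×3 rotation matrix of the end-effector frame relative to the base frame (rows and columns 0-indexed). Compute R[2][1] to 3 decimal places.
End-effector y-axis (col 1 of R) = (-0.7500,-0.5000,-0.4330)
R[2][1] = -0.4330

-0.433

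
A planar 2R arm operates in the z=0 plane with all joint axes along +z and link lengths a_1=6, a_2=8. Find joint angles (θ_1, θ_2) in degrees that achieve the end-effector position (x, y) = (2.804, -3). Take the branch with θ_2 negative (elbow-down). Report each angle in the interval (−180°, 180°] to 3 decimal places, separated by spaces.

cos θ_2 = (16.8624−6²−8²)/(2·6·8) = -0.8660; θ_2 = -149.9990° (elbow-down)
β = atan2(-3.0000,2.8040) = -46.9341°; ψ = atan2(-4.0001,-0.9281) = -103.0630°
θ_1 = β − ψ = 56.1288°

56.129 -149.999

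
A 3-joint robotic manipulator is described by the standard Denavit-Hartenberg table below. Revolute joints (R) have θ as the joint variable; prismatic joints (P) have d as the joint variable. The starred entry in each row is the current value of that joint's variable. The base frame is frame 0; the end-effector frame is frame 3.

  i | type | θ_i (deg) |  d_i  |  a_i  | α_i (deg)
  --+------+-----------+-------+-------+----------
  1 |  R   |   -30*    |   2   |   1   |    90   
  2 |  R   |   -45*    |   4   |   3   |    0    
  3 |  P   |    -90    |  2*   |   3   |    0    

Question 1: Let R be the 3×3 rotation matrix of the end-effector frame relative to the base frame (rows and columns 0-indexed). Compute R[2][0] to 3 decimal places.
-0.707

End-effector x-axis (col 0 of R) = (-0.6124,0.3536,-0.7071)
R[2][0] = -0.7071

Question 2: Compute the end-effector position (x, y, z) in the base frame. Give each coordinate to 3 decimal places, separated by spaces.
after link 1: o_1 = (0.8660, -0.5000, 2.0000)
after link 2: o_2 = (0.7031, -5.0248, -0.1213)
after link 3: o_3 = (-2.1340, -5.6962, -2.2426)

-2.134 -5.696 -2.243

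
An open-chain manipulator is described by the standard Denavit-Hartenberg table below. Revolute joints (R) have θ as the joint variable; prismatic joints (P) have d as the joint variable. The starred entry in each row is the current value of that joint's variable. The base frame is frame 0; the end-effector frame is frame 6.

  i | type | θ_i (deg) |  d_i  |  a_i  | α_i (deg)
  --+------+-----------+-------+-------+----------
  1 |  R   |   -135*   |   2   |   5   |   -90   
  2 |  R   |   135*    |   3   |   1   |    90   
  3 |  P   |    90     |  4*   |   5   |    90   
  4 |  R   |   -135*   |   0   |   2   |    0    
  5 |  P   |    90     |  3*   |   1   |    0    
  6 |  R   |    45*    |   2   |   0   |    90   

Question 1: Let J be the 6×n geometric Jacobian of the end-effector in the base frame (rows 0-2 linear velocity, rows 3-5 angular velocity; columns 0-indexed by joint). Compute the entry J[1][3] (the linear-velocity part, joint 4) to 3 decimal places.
-1.146

axis z_3 = (0.5000,0.5000,-0.7071); lever o_n−o_3 = (3.0607,4.0607,-2.0355)
cross product → J_v[:, 3] = (1.8536,-1.1464,0.5000)
J_ω[:, 3] = z_3
entry J[1][3] = -1.1464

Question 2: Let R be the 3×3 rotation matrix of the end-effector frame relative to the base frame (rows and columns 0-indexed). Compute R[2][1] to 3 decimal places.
-0.707

End-effector y-axis (col 1 of R) = (0.5000,0.5000,-0.7071)
R[2][1] = -0.7071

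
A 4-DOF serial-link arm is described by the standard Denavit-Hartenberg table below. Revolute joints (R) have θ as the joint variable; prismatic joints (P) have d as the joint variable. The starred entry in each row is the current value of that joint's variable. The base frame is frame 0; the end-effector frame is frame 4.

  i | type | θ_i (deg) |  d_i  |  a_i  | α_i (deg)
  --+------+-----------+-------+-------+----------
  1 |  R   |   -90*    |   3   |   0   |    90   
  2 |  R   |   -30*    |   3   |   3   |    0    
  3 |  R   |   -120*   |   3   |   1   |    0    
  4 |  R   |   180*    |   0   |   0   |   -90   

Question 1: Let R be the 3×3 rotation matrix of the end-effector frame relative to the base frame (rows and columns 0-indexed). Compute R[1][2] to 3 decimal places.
0.500

End-effector z-axis (col 2 of R) = (-0.0000,0.5000,0.8660)
R[1][2] = 0.5000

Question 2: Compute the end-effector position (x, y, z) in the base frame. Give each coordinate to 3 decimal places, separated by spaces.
-6.000 -1.732 1.000

after link 1: o_1 = (0.0000, 0.0000, 3.0000)
after link 2: o_2 = (-3.0000, -2.5981, 1.5000)
after link 3: o_3 = (-6.0000, -1.7321, 1.0000)
after link 4: o_4 = (-6.0000, -1.7321, 1.0000)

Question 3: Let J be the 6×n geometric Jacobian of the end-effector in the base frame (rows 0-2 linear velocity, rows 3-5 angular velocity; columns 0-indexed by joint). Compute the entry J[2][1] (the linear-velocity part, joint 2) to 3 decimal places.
axis z_1 = (-1.0000,-0.0000,0.0000); lever o_n−o_1 = (-6.0000,-1.7321,-2.0000)
cross product → J_v[:, 1] = (0.0000,-2.0000,1.7321)
J_ω[:, 1] = z_1
entry J[2][1] = 1.7321

1.732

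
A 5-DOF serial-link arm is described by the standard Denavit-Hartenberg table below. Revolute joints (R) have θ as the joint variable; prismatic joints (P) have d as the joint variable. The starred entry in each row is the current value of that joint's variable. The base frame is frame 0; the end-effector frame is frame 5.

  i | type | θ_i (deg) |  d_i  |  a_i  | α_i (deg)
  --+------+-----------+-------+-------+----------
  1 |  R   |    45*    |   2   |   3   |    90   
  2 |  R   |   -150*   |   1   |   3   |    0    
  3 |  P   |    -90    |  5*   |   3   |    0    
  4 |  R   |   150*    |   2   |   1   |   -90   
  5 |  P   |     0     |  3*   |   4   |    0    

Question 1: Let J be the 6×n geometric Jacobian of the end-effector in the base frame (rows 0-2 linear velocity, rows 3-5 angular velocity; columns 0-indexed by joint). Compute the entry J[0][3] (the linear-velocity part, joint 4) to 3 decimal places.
axis z_3 = (0.7071,-0.7071,0.0000); lever o_n−o_3 = (3.5355,0.7071,-5.0000)
cross product → J_v[:, 3] = (3.5355,3.5355,3.0000)
J_ω[:, 3] = z_3
entry J[0][3] = 3.5355

3.536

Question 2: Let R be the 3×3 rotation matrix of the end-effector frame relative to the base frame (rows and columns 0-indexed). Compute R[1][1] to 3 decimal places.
0.707

End-effector y-axis (col 1 of R) = (-0.7071,0.7071,-0.0000)
R[1][1] = 0.7071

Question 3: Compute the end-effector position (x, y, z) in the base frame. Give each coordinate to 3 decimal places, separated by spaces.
7.002 -4.312 -1.902

after link 1: o_1 = (2.1213, 2.1213, 2.0000)
after link 2: o_2 = (0.9913, -0.4229, 0.5000)
after link 3: o_3 = (3.4662, -5.0191, 3.0981)
after link 4: o_4 = (4.8804, -6.4333, 2.0981)
after link 5: o_5 = (7.0017, -4.3120, -1.9019)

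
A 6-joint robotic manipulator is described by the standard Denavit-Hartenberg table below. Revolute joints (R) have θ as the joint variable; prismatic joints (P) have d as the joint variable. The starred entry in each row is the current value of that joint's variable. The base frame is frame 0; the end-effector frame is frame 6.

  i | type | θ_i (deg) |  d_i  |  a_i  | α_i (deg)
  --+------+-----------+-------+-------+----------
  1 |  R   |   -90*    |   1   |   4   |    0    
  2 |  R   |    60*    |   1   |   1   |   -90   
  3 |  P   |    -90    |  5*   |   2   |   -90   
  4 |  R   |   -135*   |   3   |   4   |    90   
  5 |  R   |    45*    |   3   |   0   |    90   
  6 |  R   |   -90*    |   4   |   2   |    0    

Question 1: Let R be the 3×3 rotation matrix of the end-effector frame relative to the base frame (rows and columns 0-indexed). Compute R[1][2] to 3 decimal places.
0.787

End-effector z-axis (col 2 of R) = (-0.3624,0.7866,-0.5000)
R[1][2] = 0.7866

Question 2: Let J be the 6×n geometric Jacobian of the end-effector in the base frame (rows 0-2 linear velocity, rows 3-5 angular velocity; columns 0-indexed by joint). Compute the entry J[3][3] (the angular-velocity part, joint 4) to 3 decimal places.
0.866

axis z_3 = (0.8660,-0.5000,-0.0000); lever o_n−o_3 = (2.2092,3.4834,-5.5355)
cross product → J_v[:, 3] = (2.7678,4.7939,4.1213)
J_ω[:, 3] = z_3
entry J[3][3] = 0.8660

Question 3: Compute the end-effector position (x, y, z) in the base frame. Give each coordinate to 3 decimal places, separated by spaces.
after link 1: o_1 = (0.0000, -4.0000, 1.0000)
after link 2: o_2 = (0.8660, -4.5000, 2.0000)
after link 3: o_3 = (3.3660, -0.1699, 4.0000)
after link 4: o_4 = (7.3783, 0.7796, 1.1716)
after link 5: o_5 = (6.3177, -1.0575, -0.9497)
after link 6: o_6 = (5.5753, 3.3135, -1.5355)

5.575 3.314 -1.536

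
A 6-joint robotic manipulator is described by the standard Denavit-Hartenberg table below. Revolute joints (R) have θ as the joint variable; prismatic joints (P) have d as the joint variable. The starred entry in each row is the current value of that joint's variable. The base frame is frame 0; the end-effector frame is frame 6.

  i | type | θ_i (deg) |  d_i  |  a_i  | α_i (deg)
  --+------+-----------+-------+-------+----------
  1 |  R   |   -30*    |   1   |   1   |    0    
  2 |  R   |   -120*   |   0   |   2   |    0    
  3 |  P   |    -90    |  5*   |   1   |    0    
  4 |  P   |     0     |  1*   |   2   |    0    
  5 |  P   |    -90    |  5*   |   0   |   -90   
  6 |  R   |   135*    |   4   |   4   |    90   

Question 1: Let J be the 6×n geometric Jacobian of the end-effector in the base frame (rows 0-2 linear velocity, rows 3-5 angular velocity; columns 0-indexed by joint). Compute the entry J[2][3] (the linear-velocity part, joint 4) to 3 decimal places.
prismatic axis z_3 = (0.0000,0.0000,1.0000)
J_v[:, 3] = z_3; J_ω[:, 3] = (0,0,0)
entry J[2][3] = 1.0000

1.000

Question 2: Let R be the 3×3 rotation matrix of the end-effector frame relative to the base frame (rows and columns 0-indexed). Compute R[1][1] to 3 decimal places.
End-effector y-axis (col 1 of R) = (-0.5000,0.8660,0.0000)
R[1][1] = 0.8660

0.866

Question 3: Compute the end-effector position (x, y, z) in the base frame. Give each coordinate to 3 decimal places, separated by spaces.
after link 1: o_1 = (0.8660, -0.5000, 1.0000)
after link 2: o_2 = (-0.8660, -1.5000, 1.0000)
after link 3: o_3 = (-1.3660, -0.6340, 6.0000)
after link 4: o_4 = (-2.3660, 1.0981, 7.0000)
after link 5: o_5 = (-2.3660, 1.0981, 12.0000)
after link 6: o_6 = (-6.8155, 3.1480, 9.1716)

-6.816 3.148 9.172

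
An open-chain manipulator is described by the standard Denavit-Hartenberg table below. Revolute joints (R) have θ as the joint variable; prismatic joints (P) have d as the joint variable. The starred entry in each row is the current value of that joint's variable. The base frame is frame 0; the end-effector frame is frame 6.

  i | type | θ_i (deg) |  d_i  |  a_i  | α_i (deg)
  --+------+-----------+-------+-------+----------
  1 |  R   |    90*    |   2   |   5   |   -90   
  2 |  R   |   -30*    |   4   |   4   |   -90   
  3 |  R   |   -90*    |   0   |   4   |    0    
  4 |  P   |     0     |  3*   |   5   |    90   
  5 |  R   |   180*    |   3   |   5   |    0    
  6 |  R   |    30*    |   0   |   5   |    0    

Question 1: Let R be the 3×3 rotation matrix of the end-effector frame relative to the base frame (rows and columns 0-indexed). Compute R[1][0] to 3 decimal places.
End-effector x-axis (col 0 of R) = (0.8660,-0.2500,0.4330)
R[1][0] = -0.2500

-0.250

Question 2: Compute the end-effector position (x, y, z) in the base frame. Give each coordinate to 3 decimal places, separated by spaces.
-3.670 6.116 2.067

after link 1: o_1 = (0.0000, 5.0000, 2.0000)
after link 2: o_2 = (-4.0000, 8.4641, 4.0000)
after link 3: o_3 = (-8.0000, 8.4641, 4.0000)
after link 4: o_4 = (-13.0000, 9.9641, 1.4019)
after link 5: o_5 = (-8.0000, 7.3660, -0.0981)
after link 6: o_6 = (-3.6699, 6.1160, 2.0670)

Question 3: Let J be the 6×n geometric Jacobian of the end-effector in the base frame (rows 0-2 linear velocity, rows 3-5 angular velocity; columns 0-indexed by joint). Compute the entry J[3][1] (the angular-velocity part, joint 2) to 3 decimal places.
-1.000

axis z_1 = (-1.0000,0.0000,0.0000); lever o_n−o_1 = (-3.6699,1.1160,0.0670)
cross product → J_v[:, 1] = (-0.0000,0.0670,-1.1160)
J_ω[:, 1] = z_1
entry J[3][1] = -1.0000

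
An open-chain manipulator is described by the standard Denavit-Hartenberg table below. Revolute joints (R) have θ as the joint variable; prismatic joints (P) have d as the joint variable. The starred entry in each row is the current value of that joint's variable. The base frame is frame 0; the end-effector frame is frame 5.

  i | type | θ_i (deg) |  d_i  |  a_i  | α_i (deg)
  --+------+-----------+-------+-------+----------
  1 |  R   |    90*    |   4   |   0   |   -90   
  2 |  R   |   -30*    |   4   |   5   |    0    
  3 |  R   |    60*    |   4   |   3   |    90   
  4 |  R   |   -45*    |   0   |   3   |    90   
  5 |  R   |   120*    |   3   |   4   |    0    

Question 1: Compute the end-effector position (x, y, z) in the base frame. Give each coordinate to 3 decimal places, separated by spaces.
after link 1: o_1 = (0.0000, 0.0000, 4.0000)
after link 2: o_2 = (-4.0000, 4.3301, 6.5000)
after link 3: o_3 = (-8.0000, 6.9282, 5.0000)
after link 4: o_4 = (-5.8787, 8.7653, 3.9393)
after link 5: o_5 = (-5.1716, 7.4355, 8.7071)

-5.172 7.436 8.707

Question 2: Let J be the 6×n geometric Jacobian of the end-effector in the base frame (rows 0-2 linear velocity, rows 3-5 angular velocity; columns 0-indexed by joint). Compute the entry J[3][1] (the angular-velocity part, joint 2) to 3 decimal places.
axis z_1 = (-1.0000,0.0000,0.0000); lever o_n−o_1 = (-5.1716,7.4355,4.7071)
cross product → J_v[:, 1] = (-0.0000,4.7071,-7.4355)
J_ω[:, 1] = z_1
entry J[3][1] = -1.0000

-1.000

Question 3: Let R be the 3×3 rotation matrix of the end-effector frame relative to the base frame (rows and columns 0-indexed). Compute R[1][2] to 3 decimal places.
-0.612

End-effector z-axis (col 2 of R) = (0.7071,-0.6124,0.3536)
R[1][2] = -0.6124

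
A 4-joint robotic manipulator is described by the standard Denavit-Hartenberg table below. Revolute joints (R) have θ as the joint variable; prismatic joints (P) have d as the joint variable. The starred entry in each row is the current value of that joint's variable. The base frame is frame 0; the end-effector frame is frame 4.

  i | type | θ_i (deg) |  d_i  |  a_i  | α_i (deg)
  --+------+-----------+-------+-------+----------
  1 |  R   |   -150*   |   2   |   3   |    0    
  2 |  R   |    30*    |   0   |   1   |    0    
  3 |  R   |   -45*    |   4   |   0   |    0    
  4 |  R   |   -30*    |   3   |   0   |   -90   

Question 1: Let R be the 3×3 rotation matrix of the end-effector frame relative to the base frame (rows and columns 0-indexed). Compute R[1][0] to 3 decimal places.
0.259

End-effector x-axis (col 0 of R) = (-0.9659,0.2588,0.0000)
R[1][0] = 0.2588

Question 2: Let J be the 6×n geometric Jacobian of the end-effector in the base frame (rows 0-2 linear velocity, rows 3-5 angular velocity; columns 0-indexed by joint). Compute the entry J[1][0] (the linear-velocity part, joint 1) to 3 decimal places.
-3.098

axis z_0 = ẑ; lever o_n−o_0 = (-3.0981,-2.3660,9.0000)
cross product → J_v[:, 0] = (2.3660,-3.0981,0.0000)
J_ω[:, 0] = z_0
entry J[1][0] = -3.0981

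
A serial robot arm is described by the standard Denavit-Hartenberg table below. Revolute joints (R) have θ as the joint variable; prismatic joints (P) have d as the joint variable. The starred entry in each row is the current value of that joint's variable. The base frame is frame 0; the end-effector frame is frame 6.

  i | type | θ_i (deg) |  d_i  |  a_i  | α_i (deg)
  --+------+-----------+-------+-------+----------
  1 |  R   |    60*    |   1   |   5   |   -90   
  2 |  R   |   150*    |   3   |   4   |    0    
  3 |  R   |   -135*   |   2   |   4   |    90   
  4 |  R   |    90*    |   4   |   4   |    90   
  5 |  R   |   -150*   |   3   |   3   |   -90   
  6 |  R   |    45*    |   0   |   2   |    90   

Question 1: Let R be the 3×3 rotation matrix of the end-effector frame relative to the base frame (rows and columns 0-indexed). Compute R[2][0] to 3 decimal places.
End-effector x-axis (col 0 of R) = (0.1431,-0.9769,-0.1585)
R[2][0] = -0.1585

-0.158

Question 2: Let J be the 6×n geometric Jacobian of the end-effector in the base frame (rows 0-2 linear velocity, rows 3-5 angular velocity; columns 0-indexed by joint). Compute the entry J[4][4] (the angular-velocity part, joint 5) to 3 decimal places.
axis z_4 = (0.4830,0.8365,-0.2588); lever o_n−o_4 = (3.7909,-1.0796,-2.5423)
cross product → J_v[:, 4] = (-2.4061,0.2467,-3.6926)
J_ω[:, 4] = z_4
entry J[4][4] = 0.8365

0.837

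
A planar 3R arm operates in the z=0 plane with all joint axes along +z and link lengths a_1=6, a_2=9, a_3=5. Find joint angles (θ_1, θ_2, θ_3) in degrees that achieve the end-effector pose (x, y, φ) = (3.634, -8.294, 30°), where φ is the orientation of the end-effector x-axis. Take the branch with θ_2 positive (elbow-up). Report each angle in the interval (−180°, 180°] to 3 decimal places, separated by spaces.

wrist centre = target − a_3·(cos φ, sin φ) = (-0.6961, -10.7940)
cos θ_2 = (116.9950−6²−9²)/(2·6·9) = -0.0000; θ_2 = 90.0026° (elbow-up)
β = atan2(-10.7940,-0.6961) = -93.6900°; ψ = atan2(9.0000,5.9996) = 56.3118°
θ_1 = β − ψ = -150.0018°
θ_3 = φ − θ_1 − θ_2 = 89.9991° (wrapped to (-180°,180°])

-150.002 90.003 89.999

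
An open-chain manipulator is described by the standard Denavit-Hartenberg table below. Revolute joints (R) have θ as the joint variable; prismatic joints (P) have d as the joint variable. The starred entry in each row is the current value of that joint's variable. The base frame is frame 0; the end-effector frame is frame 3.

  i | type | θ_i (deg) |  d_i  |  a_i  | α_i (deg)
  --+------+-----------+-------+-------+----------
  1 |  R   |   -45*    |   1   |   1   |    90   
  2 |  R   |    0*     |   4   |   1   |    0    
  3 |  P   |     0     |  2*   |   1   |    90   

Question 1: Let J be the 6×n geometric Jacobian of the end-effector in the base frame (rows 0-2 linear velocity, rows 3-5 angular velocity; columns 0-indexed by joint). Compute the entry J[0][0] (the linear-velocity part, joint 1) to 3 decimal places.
axis z_0 = ẑ; lever o_n−o_0 = (-2.1213,-6.3640,1.0000)
cross product → J_v[:, 0] = (6.3640,-2.1213,0.0000)
J_ω[:, 0] = z_0
entry J[0][0] = 6.3640

6.364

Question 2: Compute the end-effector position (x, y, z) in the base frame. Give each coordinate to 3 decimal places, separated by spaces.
after link 1: o_1 = (0.7071, -0.7071, 1.0000)
after link 2: o_2 = (-1.4142, -4.2426, 1.0000)
after link 3: o_3 = (-2.1213, -6.3640, 1.0000)

-2.121 -6.364 1.000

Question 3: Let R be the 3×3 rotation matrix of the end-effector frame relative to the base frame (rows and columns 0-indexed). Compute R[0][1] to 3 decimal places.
End-effector y-axis (col 1 of R) = (-0.7071,-0.7071,0.0000)
R[0][1] = -0.7071

-0.707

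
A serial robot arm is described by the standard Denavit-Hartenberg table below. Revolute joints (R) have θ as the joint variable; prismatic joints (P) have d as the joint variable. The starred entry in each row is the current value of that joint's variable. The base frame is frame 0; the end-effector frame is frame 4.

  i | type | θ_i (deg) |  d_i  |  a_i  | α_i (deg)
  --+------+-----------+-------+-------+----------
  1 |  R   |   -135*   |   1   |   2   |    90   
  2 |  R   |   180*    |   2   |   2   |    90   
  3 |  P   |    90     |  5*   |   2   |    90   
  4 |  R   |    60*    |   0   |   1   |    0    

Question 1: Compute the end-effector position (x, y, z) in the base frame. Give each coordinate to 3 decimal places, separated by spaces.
-3.182 3.182 6.866

after link 1: o_1 = (-1.4142, -1.4142, 1.0000)
after link 2: o_2 = (-1.4142, 1.4142, 1.0000)
after link 3: o_3 = (-2.8284, 2.8284, 6.0000)
after link 4: o_4 = (-3.1820, 3.1820, 6.8660)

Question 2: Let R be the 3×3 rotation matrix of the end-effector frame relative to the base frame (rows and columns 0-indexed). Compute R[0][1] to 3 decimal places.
End-effector y-axis (col 1 of R) = (0.6124,-0.6124,0.5000)
R[0][1] = 0.6124

0.612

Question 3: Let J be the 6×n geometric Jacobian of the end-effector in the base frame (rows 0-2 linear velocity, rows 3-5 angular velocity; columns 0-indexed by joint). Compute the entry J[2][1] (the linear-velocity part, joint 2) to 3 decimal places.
axis z_1 = (-0.7071,0.7071,0.0000); lever o_n−o_1 = (-1.7678,4.5962,5.8660)
cross product → J_v[:, 1] = (4.1479,4.1479,-2.0000)
J_ω[:, 1] = z_1
entry J[2][1] = -2.0000

-2.000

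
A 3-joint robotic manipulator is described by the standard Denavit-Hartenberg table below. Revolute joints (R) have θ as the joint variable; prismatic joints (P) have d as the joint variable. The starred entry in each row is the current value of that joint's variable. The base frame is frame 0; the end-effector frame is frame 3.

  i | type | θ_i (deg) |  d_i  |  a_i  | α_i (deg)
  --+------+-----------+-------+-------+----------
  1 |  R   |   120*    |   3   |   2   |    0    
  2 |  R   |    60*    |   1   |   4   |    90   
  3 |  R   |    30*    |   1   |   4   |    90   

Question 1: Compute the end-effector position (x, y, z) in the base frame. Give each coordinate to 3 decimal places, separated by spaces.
-8.464 2.732 6.000

after link 1: o_1 = (-1.0000, 1.7321, 3.0000)
after link 2: o_2 = (-5.0000, 1.7321, 4.0000)
after link 3: o_3 = (-8.4641, 2.7321, 6.0000)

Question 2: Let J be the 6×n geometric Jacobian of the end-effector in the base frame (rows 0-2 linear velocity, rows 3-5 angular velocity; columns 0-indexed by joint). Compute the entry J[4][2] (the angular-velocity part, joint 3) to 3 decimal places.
axis z_2 = (0.0000,1.0000,0.0000); lever o_n−o_2 = (-3.4641,1.0000,2.0000)
cross product → J_v[:, 2] = (2.0000,-0.0000,3.4641)
J_ω[:, 2] = z_2
entry J[4][2] = 1.0000

1.000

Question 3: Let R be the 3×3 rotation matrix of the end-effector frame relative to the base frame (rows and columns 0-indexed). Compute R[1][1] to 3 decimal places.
End-effector y-axis (col 1 of R) = (0.0000,1.0000,0.0000)
R[1][1] = 1.0000

1.000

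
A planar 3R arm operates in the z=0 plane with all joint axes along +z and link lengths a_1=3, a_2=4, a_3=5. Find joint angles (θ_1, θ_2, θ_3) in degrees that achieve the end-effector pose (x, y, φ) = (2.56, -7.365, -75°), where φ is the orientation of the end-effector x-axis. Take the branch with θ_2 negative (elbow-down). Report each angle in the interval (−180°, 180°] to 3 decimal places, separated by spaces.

wrist centre = target − a_3·(cos φ, sin φ) = (1.2659, -2.5354)
cos θ_2 = (8.0306−3²−4²)/(2·3·4) = -0.7071; θ_2 = -134.9960° (elbow-down)
β = atan2(-2.5354,1.2659) = -63.4672°; ψ = atan2(-2.8286,0.1718) = -86.5249°
θ_1 = β − ψ = 23.0578°
θ_3 = φ − θ_1 − θ_2 = 36.9382° (wrapped to (-180°,180°])

23.058 -134.996 36.938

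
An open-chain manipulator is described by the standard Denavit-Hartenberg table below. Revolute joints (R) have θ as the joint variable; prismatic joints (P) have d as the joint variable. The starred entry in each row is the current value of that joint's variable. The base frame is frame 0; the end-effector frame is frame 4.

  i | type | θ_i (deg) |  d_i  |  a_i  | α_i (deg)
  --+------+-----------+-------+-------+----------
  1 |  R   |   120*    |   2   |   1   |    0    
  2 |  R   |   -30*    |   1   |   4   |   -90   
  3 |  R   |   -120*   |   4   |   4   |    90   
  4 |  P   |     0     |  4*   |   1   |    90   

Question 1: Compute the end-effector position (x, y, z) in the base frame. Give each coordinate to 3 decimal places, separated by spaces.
after link 1: o_1 = (-0.5000, 0.8660, 2.0000)
after link 2: o_2 = (-0.5000, 4.8660, 3.0000)
after link 3: o_3 = (-4.5000, 2.8660, 6.4641)
after link 4: o_4 = (-4.5000, -1.0981, 5.3301)

-4.500 -1.098 5.330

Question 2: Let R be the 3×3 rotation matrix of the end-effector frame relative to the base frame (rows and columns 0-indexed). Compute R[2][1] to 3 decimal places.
-0.500

End-effector y-axis (col 1 of R) = (-0.0000,-0.8660,-0.5000)
R[2][1] = -0.5000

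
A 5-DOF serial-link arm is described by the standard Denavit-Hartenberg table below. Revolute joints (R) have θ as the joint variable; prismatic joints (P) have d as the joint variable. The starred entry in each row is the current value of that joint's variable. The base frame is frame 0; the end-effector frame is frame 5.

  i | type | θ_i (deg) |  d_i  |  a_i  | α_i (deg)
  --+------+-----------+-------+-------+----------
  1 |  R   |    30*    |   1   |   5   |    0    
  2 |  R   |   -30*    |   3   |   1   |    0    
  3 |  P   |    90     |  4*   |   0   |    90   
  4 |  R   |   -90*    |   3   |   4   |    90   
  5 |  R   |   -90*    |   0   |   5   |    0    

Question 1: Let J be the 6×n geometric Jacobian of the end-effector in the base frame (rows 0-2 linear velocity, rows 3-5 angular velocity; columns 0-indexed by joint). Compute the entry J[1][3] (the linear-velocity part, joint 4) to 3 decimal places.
axis z_3 = (1.0000,-0.0000,0.0000); lever o_n−o_3 = (-2.0000,0.0000,-4.0000)
cross product → J_v[:, 3] = (0.0000,4.0000,-0.0000)
J_ω[:, 3] = z_3
entry J[1][3] = 4.0000

4.000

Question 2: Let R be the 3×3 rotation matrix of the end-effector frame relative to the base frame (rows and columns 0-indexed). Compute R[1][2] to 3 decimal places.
-1.000

End-effector z-axis (col 2 of R) = (0.0000,-1.0000,-0.0000)
R[1][2] = -1.0000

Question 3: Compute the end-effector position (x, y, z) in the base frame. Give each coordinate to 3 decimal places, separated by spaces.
after link 1: o_1 = (4.3301, 2.5000, 1.0000)
after link 2: o_2 = (5.3301, 2.5000, 4.0000)
after link 3: o_3 = (5.3301, 2.5000, 8.0000)
after link 4: o_4 = (8.3301, 2.5000, 4.0000)
after link 5: o_5 = (3.3301, 2.5000, 4.0000)

3.330 2.500 4.000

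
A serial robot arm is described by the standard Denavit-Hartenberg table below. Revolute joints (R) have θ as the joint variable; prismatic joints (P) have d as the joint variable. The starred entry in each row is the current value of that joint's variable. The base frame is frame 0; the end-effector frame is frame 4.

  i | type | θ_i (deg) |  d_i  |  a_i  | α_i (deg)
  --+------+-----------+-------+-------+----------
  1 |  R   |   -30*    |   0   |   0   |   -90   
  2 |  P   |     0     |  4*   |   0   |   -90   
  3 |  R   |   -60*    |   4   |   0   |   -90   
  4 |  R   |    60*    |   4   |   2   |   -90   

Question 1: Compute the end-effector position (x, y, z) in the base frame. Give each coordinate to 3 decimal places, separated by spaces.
after link 1: o_1 = (0.0000, 0.0000, 0.0000)
after link 2: o_2 = (2.0000, 3.4641, 0.0000)
after link 3: o_3 = (2.0000, 3.4641, -4.0000)
after link 4: o_4 = (4.8660, 0.5000, -2.2679)

4.866 0.500 -2.268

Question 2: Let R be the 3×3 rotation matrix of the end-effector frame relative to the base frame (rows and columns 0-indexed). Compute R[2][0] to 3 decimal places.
End-effector x-axis (col 0 of R) = (0.4330,0.2500,0.8660)
R[2][0] = 0.8660

0.866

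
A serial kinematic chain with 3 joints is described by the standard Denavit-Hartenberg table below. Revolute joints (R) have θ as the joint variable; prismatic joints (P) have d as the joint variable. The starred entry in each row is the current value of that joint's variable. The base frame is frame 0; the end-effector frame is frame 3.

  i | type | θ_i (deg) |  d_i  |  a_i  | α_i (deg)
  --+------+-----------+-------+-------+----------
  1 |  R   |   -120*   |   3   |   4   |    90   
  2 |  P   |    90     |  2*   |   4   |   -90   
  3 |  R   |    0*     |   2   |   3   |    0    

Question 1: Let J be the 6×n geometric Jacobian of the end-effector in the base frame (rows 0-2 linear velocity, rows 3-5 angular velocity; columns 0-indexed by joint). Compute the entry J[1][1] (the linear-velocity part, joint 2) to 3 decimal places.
0.500

prismatic axis z_1 = (-0.8660,0.5000,0.0000)
J_v[:, 1] = z_1; J_ω[:, 1] = (0,0,0)
entry J[1][1] = 0.5000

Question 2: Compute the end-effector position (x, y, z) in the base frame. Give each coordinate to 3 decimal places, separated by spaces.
after link 1: o_1 = (-2.0000, -3.4641, 3.0000)
after link 2: o_2 = (-3.7321, -2.4641, 7.0000)
after link 3: o_3 = (-2.7321, -0.7321, 10.0000)

-2.732 -0.732 10.000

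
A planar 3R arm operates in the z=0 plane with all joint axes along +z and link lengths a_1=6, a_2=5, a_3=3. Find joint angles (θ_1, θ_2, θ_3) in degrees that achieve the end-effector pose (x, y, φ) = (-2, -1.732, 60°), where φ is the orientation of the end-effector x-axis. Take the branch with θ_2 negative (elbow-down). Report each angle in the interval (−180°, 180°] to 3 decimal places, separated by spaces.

-77.897 -120.000 -102.103

wrist centre = target − a_3·(cos φ, sin φ) = (-3.5000, -4.3301)
cos θ_2 = (30.9996−6²−5²)/(2·6·5) = -0.5000; θ_2 = -120.0005° (elbow-down)
β = atan2(-4.3301,-3.5000) = -128.9486°; ψ = atan2(-4.3301,3.5000) = -51.0519°
θ_1 = β − ψ = -77.8967°
θ_3 = φ − θ_1 − θ_2 = -102.1028° (wrapped to (-180°,180°])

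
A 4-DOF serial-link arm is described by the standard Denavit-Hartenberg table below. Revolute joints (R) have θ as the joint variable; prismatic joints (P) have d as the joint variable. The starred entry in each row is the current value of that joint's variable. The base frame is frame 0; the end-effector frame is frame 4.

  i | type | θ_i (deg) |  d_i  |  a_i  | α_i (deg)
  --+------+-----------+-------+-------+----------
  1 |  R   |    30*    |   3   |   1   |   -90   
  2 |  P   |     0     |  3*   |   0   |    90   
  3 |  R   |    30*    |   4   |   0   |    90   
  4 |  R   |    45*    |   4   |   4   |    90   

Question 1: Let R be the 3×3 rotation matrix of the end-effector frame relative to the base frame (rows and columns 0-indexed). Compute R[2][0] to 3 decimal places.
End-effector x-axis (col 0 of R) = (0.3536,0.6124,0.7071)
R[2][0] = 0.7071

0.707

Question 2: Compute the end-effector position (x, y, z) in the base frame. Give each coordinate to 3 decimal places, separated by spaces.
after link 1: o_1 = (0.8660, 0.5000, 3.0000)
after link 2: o_2 = (-0.6340, 3.0981, 3.0000)
after link 3: o_3 = (-0.6340, 3.0981, 7.0000)
after link 4: o_4 = (4.2443, 3.5476, 9.8284)

4.244 3.548 9.828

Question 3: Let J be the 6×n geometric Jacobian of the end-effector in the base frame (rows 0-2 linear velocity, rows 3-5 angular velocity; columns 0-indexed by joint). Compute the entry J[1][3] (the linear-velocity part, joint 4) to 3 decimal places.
axis z_3 = (0.8660,-0.5000,0.0000); lever o_n−o_3 = (4.8783,0.4495,2.8284)
cross product → J_v[:, 3] = (-1.4142,-2.4495,2.8284)
J_ω[:, 3] = z_3
entry J[1][3] = -2.4495

-2.449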